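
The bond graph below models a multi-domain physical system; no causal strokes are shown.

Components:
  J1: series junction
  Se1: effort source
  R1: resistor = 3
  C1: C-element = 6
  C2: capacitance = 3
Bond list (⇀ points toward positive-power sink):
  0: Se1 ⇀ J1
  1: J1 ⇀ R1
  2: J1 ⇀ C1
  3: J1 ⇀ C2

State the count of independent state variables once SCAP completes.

b0 stroke→J1  (source Se1 imposes e)
b2 stroke→J1  (C1 outputs effort q/C1)
b3 stroke→J1  (C2 integral (e out))
b1 stroke→R1  (closing 1-jn rule on J1)

2  (C1, C2 all integral)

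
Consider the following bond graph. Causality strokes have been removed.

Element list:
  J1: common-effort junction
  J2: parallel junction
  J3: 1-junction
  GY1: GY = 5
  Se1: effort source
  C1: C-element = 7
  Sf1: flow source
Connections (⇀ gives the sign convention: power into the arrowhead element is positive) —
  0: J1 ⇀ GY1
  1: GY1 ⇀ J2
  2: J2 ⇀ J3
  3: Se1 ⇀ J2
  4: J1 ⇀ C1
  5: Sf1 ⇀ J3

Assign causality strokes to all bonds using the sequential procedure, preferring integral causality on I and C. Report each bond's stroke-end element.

b3 →J2  (Se1: effort source, stroke at far end)
b5 →Sf1  (Sf1 (Sf) sets flow on bond)
b1 →GY1  (0-jn J2 has e-setter on 3)
b2 →J3  (J2: bond 3 brought effort, rest push out)
b0 →GY1  (GY GY1: same side as bond 1)
b4 →J1  (closing 0-jn rule on J1)

#0 stroke at GY1
#1 stroke at GY1
#2 stroke at J3
#3 stroke at J2
#4 stroke at J1
#5 stroke at Sf1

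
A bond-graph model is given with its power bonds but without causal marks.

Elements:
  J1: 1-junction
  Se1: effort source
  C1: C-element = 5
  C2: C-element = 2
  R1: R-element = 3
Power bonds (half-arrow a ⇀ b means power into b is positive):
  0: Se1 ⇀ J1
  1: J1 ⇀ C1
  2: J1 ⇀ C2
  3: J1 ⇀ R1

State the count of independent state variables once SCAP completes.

bond 0 |J1  (Se1 fixes effort; stroke away)
bond 1 |J1  (prefer integral on C1)
bond 2 |J1  (C2 outputs effort q/C2)
bond 3 |R1  (J1 needs exactly one f-in)

2  (C1, C2 all integral)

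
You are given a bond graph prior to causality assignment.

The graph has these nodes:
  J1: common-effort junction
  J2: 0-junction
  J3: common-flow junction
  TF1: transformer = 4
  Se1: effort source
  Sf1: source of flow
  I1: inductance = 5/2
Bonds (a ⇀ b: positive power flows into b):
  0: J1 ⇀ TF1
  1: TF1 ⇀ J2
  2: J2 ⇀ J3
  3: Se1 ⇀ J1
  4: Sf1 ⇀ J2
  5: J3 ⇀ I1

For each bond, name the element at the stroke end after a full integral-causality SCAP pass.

b0 |TF1
b1 |J2
b2 |J3
b3 |J1
b4 |Sf1
b5 |I1

#3 |J1  (Se1 (Se) sets effort on bond)
#4 |Sf1  (source Sf1 imposes f)
#0 |TF1  (J1: bond 3 brought effort, rest push out)
#1 |J2  (TF TF1: opposite of bond 0)
#2 |J3  (0-jn J2 has e-setter on 1)
#5 |I1  (J3 needs exactly one f-in)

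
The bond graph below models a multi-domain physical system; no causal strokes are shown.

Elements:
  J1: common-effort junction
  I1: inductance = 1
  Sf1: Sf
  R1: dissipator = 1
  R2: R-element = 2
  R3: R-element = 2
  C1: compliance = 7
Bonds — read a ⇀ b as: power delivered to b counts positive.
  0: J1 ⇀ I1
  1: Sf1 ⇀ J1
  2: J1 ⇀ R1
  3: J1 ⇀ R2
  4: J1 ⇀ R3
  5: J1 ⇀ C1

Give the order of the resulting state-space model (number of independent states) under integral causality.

2  (C1, I1 all integral)

b1 stroke at Sf1  (source Sf1 imposes f)
b0 stroke at I1  (prefer integral on I1)
b5 stroke at J1  (C1 integral (e out))
b2 stroke at R1  (0-jn J1 has e-setter on 5)
b3 stroke at R2  (0-jn J1 has e-setter on 5)
b4 stroke at R3  (J1: bond 5 brought effort, rest push out)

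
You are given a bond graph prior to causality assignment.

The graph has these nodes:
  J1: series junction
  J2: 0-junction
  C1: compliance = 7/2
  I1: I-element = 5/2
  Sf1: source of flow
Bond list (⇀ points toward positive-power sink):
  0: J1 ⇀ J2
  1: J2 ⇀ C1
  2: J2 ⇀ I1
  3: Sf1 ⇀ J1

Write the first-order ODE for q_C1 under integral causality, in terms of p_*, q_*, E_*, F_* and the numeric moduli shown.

dq_C1/dt = F_Sf1 - 2*p_I1/5

β3 |Sf1  (Sf1: flow source, stroke at near end)
β0 |J1  (1-jn J1 has f-setter on 3)
β1 |J2  (C1: C, integral causality)
β2 |I1  (0-jn J2 has e-setter on 1)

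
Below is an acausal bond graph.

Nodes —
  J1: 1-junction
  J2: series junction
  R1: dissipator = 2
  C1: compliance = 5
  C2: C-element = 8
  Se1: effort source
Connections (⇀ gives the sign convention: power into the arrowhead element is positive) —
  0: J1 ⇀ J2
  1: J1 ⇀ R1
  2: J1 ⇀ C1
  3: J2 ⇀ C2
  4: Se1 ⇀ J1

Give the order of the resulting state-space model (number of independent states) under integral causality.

2  (C1, C2 all integral)

β4 |J1  (Se1: effort source, stroke at far end)
β2 |J1  (C1: C, integral causality)
β3 |J2  (C2 integral (e out))
β0 |J1  (closing 1-jn rule on J2)
β1 |R1  (J1 needs exactly one f-in)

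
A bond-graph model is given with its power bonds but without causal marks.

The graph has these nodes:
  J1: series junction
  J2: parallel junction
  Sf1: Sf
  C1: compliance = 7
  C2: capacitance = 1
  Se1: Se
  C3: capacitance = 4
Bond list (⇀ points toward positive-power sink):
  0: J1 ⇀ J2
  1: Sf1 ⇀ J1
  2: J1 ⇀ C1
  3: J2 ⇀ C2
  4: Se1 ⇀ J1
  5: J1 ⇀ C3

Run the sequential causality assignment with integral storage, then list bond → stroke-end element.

b0 stroke→J1
b1 stroke→Sf1
b2 stroke→J1
b3 stroke→J2
b4 stroke→J1
b5 stroke→J1

β1 stroke→Sf1  (Sf1: flow source, stroke at near end)
β4 stroke→J1  (Se1: effort source, stroke at far end)
β0 stroke→J1  (J1: bond 1 brought flow, rest push out)
β2 stroke→J1  (J1 flow already set via bond 1)
β5 stroke→J1  (J1: bond 1 brought flow, rest push out)
β3 stroke→J2  (closing 0-jn rule on J2)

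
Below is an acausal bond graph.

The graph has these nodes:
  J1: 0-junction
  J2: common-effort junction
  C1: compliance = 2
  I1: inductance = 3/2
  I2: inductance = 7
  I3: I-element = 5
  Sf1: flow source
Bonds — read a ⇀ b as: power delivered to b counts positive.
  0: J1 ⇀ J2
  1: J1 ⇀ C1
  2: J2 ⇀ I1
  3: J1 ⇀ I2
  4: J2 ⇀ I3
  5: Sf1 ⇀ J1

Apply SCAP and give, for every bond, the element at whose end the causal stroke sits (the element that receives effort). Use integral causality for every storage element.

#5 →Sf1  (Sf1 fixes flow; stroke at Sf1)
#1 →J1  (C1 integral (e out))
#0 →J2  (common-e at J1 fixed by 1)
#3 →I2  (common-e at J1 fixed by 1)
#2 →I1  (0-jn J2 has e-setter on 0)
#4 →I3  (J2 effort already set via bond 0)

b0 →J2
b1 →J1
b2 →I1
b3 →I2
b4 →I3
b5 →Sf1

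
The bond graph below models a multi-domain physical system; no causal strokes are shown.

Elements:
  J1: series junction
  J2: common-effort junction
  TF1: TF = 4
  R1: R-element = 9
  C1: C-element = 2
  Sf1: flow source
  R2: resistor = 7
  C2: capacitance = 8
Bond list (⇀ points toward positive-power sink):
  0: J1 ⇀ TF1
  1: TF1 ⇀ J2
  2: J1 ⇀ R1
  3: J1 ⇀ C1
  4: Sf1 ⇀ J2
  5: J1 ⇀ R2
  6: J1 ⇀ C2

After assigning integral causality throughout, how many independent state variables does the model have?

2  (C1, C2 all integral)

b4 stroke at Sf1  (Sf1 (Sf) sets flow on bond)
b1 stroke at J2  (J2 needs exactly one e-in)
b0 stroke at TF1  (TF1: transformer flips bond 1)
b2 stroke at J1  (common-f at J1 fixed by 0)
b3 stroke at J1  (J1: bond 0 brought flow, rest push out)
b5 stroke at J1  (1-jn J1 has f-setter on 0)
b6 stroke at J1  (J1 flow already set via bond 0)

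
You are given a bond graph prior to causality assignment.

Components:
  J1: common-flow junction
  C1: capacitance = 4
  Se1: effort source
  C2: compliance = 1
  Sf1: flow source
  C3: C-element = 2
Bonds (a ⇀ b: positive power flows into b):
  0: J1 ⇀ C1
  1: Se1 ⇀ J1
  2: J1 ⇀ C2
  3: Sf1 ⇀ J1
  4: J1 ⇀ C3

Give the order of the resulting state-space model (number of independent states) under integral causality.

bond 1 stroke→J1  (source Se1 imposes e)
bond 3 stroke→Sf1  (Sf1: flow source, stroke at near end)
bond 0 stroke→J1  (1-jn J1 has f-setter on 3)
bond 2 stroke→J1  (J1 flow already set via bond 3)
bond 4 stroke→J1  (J1 flow already set via bond 3)

3  (C1, C2, C3 all integral)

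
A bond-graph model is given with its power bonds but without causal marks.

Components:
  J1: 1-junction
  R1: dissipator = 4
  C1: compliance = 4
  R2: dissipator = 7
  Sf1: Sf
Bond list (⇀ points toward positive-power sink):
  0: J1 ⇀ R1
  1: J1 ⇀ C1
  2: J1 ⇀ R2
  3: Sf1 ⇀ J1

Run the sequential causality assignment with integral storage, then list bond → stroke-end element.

bond 3 →Sf1  (Sf1: flow source, stroke at near end)
bond 0 →J1  (1-jn J1 has f-setter on 3)
bond 1 →J1  (1-jn J1 has f-setter on 3)
bond 2 →J1  (1-jn J1 has f-setter on 3)

b0 →J1
b1 →J1
b2 →J1
b3 →Sf1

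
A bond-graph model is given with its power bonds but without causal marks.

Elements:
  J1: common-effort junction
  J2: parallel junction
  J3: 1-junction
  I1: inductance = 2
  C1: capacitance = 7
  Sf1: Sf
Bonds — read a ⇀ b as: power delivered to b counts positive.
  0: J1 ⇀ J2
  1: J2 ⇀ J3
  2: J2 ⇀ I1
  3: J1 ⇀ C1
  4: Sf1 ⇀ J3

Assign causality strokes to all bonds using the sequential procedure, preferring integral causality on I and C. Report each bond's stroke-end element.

#0 stroke at J2
#1 stroke at J3
#2 stroke at I1
#3 stroke at J1
#4 stroke at Sf1

bond 4 stroke at Sf1  (Sf1 fixes flow; stroke at Sf1)
bond 1 stroke at J3  (J3: bond 4 brought flow, rest push out)
bond 2 stroke at I1  (I1 outputs flow p/I1)
bond 0 stroke at J2  (closing 0-jn rule on J2)
bond 3 stroke at J1  (closing 0-jn rule on J1)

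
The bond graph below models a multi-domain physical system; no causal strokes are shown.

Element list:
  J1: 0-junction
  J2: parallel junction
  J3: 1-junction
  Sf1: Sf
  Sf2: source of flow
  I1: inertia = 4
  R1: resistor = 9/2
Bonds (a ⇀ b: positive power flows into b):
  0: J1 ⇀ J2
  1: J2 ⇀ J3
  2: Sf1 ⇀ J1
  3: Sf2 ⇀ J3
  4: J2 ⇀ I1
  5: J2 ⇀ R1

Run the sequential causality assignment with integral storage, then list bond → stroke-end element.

β2 stroke at Sf1  (Sf1 (Sf) sets flow on bond)
β3 stroke at Sf2  (Sf2 (Sf) sets flow on bond)
β0 stroke at J1  (only one effort-in slot at J1)
β1 stroke at J3  (J3: bond 3 brought flow, rest push out)
β4 stroke at I1  (I1: I, integral causality)
β5 stroke at J2  (J2: last free bond brings effort in)

β0 →J1
β1 →J3
β2 →Sf1
β3 →Sf2
β4 →I1
β5 →J2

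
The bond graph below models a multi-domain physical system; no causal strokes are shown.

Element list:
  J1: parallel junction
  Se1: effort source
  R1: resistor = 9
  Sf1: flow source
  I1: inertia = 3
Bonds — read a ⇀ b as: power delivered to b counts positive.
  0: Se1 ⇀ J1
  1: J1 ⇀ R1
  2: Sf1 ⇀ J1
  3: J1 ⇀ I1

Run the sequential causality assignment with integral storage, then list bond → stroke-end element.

b0 stroke at J1
b1 stroke at R1
b2 stroke at Sf1
b3 stroke at I1

β0 stroke→J1  (Se1 (Se) sets effort on bond)
β2 stroke→Sf1  (Sf1 (Sf) sets flow on bond)
β1 stroke→R1  (common-e at J1 fixed by 0)
β3 stroke→I1  (J1 effort already set via bond 0)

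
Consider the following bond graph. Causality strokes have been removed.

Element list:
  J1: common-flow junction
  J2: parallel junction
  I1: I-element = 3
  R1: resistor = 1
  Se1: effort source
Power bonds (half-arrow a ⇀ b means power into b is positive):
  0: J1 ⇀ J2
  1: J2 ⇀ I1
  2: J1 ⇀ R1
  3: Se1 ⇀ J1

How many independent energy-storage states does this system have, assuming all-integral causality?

β3 →J1  (Se1 fixes effort; stroke away)
β1 →I1  (prefer integral on I1)
β0 →J2  (only one effort-in slot at J2)
β2 →J1  (1-jn J1 has f-setter on 0)

1  (I1 all integral)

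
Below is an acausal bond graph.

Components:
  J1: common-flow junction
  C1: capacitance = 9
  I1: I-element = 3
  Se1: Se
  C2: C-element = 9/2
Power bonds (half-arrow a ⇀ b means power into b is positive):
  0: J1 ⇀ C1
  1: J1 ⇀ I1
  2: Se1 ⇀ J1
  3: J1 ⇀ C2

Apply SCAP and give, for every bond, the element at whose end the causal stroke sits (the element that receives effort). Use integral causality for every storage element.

β0 →J1
β1 →I1
β2 →J1
β3 →J1

β2 stroke at J1  (Se1 fixes effort; stroke away)
β0 stroke at J1  (prefer integral on C1)
β1 stroke at I1  (prefer integral on I1)
β3 stroke at J1  (J1 flow already set via bond 1)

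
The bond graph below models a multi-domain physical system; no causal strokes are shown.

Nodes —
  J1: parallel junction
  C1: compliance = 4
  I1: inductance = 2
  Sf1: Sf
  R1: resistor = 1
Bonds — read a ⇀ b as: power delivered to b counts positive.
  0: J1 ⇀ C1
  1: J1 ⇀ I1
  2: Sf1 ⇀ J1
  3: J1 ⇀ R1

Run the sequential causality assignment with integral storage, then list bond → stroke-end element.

bond 0 stroke at J1
bond 1 stroke at I1
bond 2 stroke at Sf1
bond 3 stroke at R1

b2 |Sf1  (source Sf1 imposes f)
b0 |J1  (prefer integral on C1)
b1 |I1  (J1 effort already set via bond 0)
b3 |R1  (common-e at J1 fixed by 0)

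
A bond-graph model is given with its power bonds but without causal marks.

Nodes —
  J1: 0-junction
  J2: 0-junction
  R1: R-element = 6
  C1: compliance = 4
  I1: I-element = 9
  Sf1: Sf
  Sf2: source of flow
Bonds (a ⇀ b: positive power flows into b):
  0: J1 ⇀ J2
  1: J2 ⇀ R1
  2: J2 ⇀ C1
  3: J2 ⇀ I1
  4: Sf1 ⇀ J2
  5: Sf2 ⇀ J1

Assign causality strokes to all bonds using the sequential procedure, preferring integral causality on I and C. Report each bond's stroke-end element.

β4 stroke at Sf1  (Sf1: flow source, stroke at near end)
β5 stroke at Sf2  (source Sf2 imposes f)
β0 stroke at J1  (J1: last free bond brings effort in)
β2 stroke at J2  (C1: C, integral causality)
β1 stroke at R1  (J2 effort already set via bond 2)
β3 stroke at I1  (J2 effort already set via bond 2)

#0 stroke→J1
#1 stroke→R1
#2 stroke→J2
#3 stroke→I1
#4 stroke→Sf1
#5 stroke→Sf2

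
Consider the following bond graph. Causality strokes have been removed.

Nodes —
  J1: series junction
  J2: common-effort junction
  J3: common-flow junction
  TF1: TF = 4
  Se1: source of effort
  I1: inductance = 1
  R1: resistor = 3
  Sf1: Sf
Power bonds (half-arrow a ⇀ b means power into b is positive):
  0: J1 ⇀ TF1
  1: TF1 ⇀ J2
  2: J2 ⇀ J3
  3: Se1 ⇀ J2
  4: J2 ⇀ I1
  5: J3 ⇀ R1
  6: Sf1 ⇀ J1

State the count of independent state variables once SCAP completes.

β3 stroke→J2  (Se1 fixes effort; stroke away)
β6 stroke→Sf1  (Sf1 fixes flow; stroke at Sf1)
β0 stroke→J1  (J1: bond 6 brought flow, rest push out)
β1 stroke→TF1  (0-jn J2 has e-setter on 3)
β2 stroke→J3  (J2: bond 3 brought effort, rest push out)
β4 stroke→I1  (J2: bond 3 brought effort, rest push out)
β5 stroke→R1  (J3: last free bond brings flow in)

1  (I1 all integral)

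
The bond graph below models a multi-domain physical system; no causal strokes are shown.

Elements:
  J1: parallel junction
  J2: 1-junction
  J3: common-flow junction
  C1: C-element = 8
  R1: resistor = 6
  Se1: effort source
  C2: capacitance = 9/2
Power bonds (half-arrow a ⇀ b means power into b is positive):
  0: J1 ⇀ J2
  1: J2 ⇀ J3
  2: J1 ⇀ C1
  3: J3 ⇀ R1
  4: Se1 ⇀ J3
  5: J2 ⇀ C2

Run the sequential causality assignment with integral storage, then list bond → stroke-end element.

β4 |J3  (source Se1 imposes e)
β2 |J1  (prefer integral on C1)
β0 |J2  (J1: bond 2 brought effort, rest push out)
β5 |J2  (C2 integral (e out))
β1 |J3  (only one flow-in slot at J2)
β3 |R1  (closing 1-jn rule on J3)

b0 |J2
b1 |J3
b2 |J1
b3 |R1
b4 |J3
b5 |J2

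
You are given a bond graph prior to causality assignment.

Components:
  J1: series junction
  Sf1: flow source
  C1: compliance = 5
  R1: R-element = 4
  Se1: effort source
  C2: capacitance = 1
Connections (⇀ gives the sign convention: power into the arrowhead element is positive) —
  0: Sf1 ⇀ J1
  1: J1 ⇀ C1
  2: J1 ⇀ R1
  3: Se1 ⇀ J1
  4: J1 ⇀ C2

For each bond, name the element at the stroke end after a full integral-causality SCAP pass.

bond 0 →Sf1
bond 1 →J1
bond 2 →J1
bond 3 →J1
bond 4 →J1

b0 stroke→Sf1  (Sf1 fixes flow; stroke at Sf1)
b3 stroke→J1  (source Se1 imposes e)
b1 stroke→J1  (J1: bond 0 brought flow, rest push out)
b2 stroke→J1  (1-jn J1 has f-setter on 0)
b4 stroke→J1  (1-jn J1 has f-setter on 0)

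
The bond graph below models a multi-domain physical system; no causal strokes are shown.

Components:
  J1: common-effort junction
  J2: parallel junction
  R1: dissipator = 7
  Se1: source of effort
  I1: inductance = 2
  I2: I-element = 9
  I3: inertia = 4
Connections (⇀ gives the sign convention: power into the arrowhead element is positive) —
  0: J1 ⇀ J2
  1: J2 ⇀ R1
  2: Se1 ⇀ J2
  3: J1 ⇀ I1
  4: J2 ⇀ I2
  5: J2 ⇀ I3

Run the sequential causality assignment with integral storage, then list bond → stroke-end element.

#2 stroke at J2  (Se1 fixes effort; stroke away)
#0 stroke at J1  (common-e at J2 fixed by 2)
#1 stroke at R1  (J2: bond 2 brought effort, rest push out)
#4 stroke at I2  (common-e at J2 fixed by 2)
#5 stroke at I3  (J2: bond 2 brought effort, rest push out)
#3 stroke at I1  (common-e at J1 fixed by 0)

bond 0 stroke→J1
bond 1 stroke→R1
bond 2 stroke→J2
bond 3 stroke→I1
bond 4 stroke→I2
bond 5 stroke→I3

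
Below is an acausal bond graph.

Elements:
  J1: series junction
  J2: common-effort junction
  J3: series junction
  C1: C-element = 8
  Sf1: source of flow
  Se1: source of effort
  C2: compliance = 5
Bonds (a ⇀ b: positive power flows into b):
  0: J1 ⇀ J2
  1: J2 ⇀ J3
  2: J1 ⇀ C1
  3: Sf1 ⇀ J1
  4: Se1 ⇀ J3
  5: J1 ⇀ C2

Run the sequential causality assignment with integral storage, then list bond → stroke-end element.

#0 stroke→J1
#1 stroke→J2
#2 stroke→J1
#3 stroke→Sf1
#4 stroke→J3
#5 stroke→J1

bond 3 stroke→Sf1  (Sf1 fixes flow; stroke at Sf1)
bond 4 stroke→J3  (Se1 (Se) sets effort on bond)
bond 0 stroke→J1  (common-f at J1 fixed by 3)
bond 2 stroke→J1  (J1 flow already set via bond 3)
bond 5 stroke→J1  (common-f at J1 fixed by 3)
bond 1 stroke→J2  (J2: last free bond brings effort in)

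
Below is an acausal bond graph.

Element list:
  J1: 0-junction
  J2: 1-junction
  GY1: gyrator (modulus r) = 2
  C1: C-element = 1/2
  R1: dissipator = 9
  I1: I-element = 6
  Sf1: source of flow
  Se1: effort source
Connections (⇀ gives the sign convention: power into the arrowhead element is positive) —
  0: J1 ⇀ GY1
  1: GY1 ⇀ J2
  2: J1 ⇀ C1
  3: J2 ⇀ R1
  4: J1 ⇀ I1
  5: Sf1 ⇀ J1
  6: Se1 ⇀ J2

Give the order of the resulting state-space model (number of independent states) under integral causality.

2  (C1, I1 all integral)

β5 stroke→Sf1  (source Sf1 imposes f)
β6 stroke→J2  (Se1 (Se) sets effort on bond)
β2 stroke→J1  (C1 integral (e out))
β0 stroke→GY1  (0-jn J1 has e-setter on 2)
β4 stroke→I1  (common-e at J1 fixed by 2)
β1 stroke→GY1  (GY GY1: same side as bond 0)
β3 stroke→J2  (1-jn J2 has f-setter on 1)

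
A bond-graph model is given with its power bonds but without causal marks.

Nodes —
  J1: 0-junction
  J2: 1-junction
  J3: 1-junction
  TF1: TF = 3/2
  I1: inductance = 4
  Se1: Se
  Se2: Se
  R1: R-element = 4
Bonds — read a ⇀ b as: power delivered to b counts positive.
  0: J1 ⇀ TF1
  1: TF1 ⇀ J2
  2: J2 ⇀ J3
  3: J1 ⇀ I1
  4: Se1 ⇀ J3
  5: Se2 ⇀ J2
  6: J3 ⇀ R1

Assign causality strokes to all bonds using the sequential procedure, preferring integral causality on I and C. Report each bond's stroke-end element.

b0 stroke→J1
b1 stroke→TF1
b2 stroke→J2
b3 stroke→I1
b4 stroke→J3
b5 stroke→J2
b6 stroke→J3

#4 |J3  (Se1 fixes effort; stroke away)
#5 |J2  (Se2 (Se) sets effort on bond)
#3 |I1  (I1 integral (f out))
#0 |J1  (J1: last free bond brings effort in)
#1 |TF1  (TF TF1: opposite of bond 0)
#2 |J2  (common-f at J2 fixed by 1)
#6 |J3  (J3: bond 2 brought flow, rest push out)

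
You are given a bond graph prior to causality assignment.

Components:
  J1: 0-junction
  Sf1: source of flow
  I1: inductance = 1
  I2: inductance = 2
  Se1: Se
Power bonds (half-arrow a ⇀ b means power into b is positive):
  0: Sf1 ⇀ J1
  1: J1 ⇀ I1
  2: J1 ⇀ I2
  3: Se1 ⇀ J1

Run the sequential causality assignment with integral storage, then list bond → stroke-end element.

b0 →Sf1  (source Sf1 imposes f)
b3 →J1  (Se1 fixes effort; stroke away)
b1 →I1  (J1 effort already set via bond 3)
b2 →I2  (common-e at J1 fixed by 3)

β0 →Sf1
β1 →I1
β2 →I2
β3 →J1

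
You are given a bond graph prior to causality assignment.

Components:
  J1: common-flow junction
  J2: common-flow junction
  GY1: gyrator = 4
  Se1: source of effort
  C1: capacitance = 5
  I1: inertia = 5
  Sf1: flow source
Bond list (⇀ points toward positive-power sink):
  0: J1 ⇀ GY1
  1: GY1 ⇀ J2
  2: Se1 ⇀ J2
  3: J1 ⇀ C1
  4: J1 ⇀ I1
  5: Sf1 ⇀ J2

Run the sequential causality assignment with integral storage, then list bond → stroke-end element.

#2 stroke→J2  (Se1 fixes effort; stroke away)
#5 stroke→Sf1  (Sf1 fixes flow; stroke at Sf1)
#1 stroke→J2  (common-f at J2 fixed by 5)
#0 stroke→J1  (GY1 both-in/both-out from 1)
#3 stroke→J1  (prefer integral on C1)
#4 stroke→I1  (J1: last free bond brings flow in)

b0 stroke→J1
b1 stroke→J2
b2 stroke→J2
b3 stroke→J1
b4 stroke→I1
b5 stroke→Sf1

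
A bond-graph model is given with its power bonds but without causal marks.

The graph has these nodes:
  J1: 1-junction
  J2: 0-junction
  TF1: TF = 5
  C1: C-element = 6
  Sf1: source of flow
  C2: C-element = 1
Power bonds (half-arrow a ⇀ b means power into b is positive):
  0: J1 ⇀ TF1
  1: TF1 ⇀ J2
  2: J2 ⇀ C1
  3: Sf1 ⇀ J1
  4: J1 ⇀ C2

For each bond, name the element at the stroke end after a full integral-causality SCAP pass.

bond 3 |Sf1  (Sf1 fixes flow; stroke at Sf1)
bond 0 |J1  (J1: bond 3 brought flow, rest push out)
bond 4 |J1  (common-f at J1 fixed by 3)
bond 1 |TF1  (TF1: transformer flips bond 0)
bond 2 |J2  (closing 0-jn rule on J2)

β0 →J1
β1 →TF1
β2 →J2
β3 →Sf1
β4 →J1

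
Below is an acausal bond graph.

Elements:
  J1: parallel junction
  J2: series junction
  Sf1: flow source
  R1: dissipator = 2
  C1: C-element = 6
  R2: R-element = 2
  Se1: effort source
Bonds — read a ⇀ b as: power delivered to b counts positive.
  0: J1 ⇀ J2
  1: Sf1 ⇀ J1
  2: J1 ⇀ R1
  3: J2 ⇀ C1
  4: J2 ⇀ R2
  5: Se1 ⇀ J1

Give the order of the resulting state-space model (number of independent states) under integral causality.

1  (C1 all integral)

β1 |Sf1  (Sf1: flow source, stroke at near end)
β5 |J1  (source Se1 imposes e)
β0 |J2  (J1 effort already set via bond 5)
β2 |R1  (common-e at J1 fixed by 5)
β3 |J2  (prefer integral on C1)
β4 |R2  (J2: last free bond brings flow in)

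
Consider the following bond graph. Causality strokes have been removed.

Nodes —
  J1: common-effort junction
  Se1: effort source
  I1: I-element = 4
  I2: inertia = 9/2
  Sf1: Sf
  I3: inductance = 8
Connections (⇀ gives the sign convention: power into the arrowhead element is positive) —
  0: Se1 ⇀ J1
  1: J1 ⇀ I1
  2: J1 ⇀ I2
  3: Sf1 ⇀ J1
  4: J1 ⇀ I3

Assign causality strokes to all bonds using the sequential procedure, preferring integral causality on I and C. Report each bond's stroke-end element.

bond 0 →J1
bond 1 →I1
bond 2 →I2
bond 3 →Sf1
bond 4 →I3

β0 |J1  (Se1 (Se) sets effort on bond)
β3 |Sf1  (source Sf1 imposes f)
β1 |I1  (common-e at J1 fixed by 0)
β2 |I2  (0-jn J1 has e-setter on 0)
β4 |I3  (common-e at J1 fixed by 0)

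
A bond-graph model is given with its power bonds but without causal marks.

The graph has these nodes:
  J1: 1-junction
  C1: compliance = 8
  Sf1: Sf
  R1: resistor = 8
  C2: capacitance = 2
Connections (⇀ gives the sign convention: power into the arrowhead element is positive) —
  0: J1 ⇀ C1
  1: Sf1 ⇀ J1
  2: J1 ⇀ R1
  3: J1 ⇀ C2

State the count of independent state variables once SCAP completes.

2  (C1, C2 all integral)

β1 →Sf1  (source Sf1 imposes f)
β0 →J1  (J1 flow already set via bond 1)
β2 →J1  (1-jn J1 has f-setter on 1)
β3 →J1  (common-f at J1 fixed by 1)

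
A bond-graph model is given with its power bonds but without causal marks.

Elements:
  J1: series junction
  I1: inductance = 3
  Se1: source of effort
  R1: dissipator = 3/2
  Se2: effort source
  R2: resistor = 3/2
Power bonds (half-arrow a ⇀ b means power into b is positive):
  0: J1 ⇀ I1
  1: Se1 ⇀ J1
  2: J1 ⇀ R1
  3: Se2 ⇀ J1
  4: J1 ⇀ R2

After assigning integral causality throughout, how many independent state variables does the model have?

1  (I1 all integral)

β1 stroke→J1  (Se1 fixes effort; stroke away)
β3 stroke→J1  (Se2 (Se) sets effort on bond)
β0 stroke→I1  (I1 integral (f out))
β2 stroke→J1  (1-jn J1 has f-setter on 0)
β4 stroke→J1  (1-jn J1 has f-setter on 0)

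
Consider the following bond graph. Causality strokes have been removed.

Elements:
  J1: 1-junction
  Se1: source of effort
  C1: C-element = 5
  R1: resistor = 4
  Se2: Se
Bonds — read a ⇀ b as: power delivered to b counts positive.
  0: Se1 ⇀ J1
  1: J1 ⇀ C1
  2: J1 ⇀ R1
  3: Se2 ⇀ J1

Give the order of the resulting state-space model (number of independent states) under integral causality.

1  (C1 all integral)

bond 0 →J1  (Se1: effort source, stroke at far end)
bond 3 →J1  (Se2 (Se) sets effort on bond)
bond 1 →J1  (C1 integral (e out))
bond 2 →R1  (J1: last free bond brings flow in)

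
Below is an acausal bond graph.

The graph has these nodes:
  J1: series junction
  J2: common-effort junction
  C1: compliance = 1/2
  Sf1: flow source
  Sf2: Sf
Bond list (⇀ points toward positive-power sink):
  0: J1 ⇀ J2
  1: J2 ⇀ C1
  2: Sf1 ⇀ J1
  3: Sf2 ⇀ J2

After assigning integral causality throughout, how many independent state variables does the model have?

1  (C1 all integral)

b2 |Sf1  (Sf1 (Sf) sets flow on bond)
b3 |Sf2  (Sf2 (Sf) sets flow on bond)
b0 |J1  (J1 flow already set via bond 2)
b1 |J2  (J2: last free bond brings effort in)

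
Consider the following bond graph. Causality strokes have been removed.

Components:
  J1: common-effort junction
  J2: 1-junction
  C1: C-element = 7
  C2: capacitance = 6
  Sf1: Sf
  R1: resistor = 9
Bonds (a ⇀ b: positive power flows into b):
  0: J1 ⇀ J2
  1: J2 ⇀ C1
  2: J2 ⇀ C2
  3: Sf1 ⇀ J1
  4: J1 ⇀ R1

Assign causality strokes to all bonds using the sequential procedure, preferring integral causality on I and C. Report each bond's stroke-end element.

β0 →J1
β1 →J2
β2 →J2
β3 →Sf1
β4 →R1

bond 3 stroke at Sf1  (Sf1 (Sf) sets flow on bond)
bond 1 stroke at J2  (C1 outputs effort q/C1)
bond 2 stroke at J2  (C2: C, integral causality)
bond 0 stroke at J1  (J2 needs exactly one f-in)
bond 4 stroke at R1  (0-jn J1 has e-setter on 0)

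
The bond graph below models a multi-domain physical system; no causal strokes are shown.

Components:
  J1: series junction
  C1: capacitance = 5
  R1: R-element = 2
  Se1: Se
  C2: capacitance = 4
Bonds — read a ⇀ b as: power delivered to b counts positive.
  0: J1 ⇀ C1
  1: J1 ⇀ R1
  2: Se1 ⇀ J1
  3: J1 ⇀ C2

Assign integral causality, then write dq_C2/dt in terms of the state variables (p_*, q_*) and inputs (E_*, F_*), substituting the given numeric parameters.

b2 |J1  (Se1: effort source, stroke at far end)
b0 |J1  (prefer integral on C1)
b3 |J1  (C2: C, integral causality)
b1 |R1  (only one flow-in slot at J1)

dq_C2/dt = E_Se1/2 - q_C1/10 - q_C2/8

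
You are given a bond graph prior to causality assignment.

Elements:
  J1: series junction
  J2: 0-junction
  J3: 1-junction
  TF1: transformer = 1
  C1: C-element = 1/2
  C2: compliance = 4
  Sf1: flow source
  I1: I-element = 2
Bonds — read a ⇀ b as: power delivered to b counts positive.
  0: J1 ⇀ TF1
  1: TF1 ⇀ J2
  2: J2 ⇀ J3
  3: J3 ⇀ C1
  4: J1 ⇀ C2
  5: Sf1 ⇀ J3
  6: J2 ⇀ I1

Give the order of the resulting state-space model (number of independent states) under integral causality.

3  (C1, C2, I1 all integral)

b5 →Sf1  (Sf1 (Sf) sets flow on bond)
b2 →J3  (J3 flow already set via bond 5)
b3 →J3  (J3: bond 5 brought flow, rest push out)
b4 →J1  (C2 integral (e out))
b0 →TF1  (closing 1-jn rule on J1)
b1 →J2  (TF1: transformer flips bond 0)
b6 →I1  (J2: bond 1 brought effort, rest push out)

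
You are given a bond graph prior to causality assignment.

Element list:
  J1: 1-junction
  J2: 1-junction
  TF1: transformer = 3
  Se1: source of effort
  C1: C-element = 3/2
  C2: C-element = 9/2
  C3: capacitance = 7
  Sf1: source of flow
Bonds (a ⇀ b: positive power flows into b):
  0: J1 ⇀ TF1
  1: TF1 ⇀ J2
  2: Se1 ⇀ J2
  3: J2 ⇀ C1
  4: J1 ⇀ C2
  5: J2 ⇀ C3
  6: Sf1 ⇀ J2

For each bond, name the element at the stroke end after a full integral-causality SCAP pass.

β2 stroke at J2  (Se1: effort source, stroke at far end)
β6 stroke at Sf1  (Sf1: flow source, stroke at near end)
β1 stroke at J2  (J2: bond 6 brought flow, rest push out)
β3 stroke at J2  (J2: bond 6 brought flow, rest push out)
β5 stroke at J2  (J2 flow already set via bond 6)
β0 stroke at TF1  (TF1: transformer flips bond 1)
β4 stroke at J1  (J1 flow already set via bond 0)

b0 →TF1
b1 →J2
b2 →J2
b3 →J2
b4 →J1
b5 →J2
b6 →Sf1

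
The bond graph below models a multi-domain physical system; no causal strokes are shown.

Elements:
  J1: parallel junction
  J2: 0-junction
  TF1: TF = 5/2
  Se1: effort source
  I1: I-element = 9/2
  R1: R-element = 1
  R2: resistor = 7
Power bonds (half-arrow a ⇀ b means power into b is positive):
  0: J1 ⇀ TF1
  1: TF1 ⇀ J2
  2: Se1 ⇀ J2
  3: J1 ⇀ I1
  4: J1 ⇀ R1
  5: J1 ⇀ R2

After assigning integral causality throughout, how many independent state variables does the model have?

1  (I1 all integral)

#2 →J2  (Se1 (Se) sets effort on bond)
#1 →TF1  (J2: bond 2 brought effort, rest push out)
#0 →J1  (through TF1, causality passes straight; one stroke at TF1)
#3 →I1  (J1 effort already set via bond 0)
#4 →R1  (common-e at J1 fixed by 0)
#5 →R2  (J1: bond 0 brought effort, rest push out)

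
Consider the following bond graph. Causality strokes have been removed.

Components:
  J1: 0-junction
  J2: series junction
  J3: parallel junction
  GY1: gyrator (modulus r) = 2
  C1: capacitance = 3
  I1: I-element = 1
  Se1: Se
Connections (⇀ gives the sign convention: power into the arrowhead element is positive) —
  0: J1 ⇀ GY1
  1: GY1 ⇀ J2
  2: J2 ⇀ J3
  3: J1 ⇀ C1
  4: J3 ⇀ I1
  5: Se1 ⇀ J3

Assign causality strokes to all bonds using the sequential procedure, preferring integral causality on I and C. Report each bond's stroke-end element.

b5 stroke at J3  (Se1: effort source, stroke at far end)
b2 stroke at J2  (0-jn J3 has e-setter on 5)
b4 stroke at I1  (common-e at J3 fixed by 5)
b1 stroke at GY1  (closing 1-jn rule on J2)
b0 stroke at GY1  (through GY1, causality inverts; strokes same side of GY1)
b3 stroke at J1  (closing 0-jn rule on J1)

bond 0 stroke at GY1
bond 1 stroke at GY1
bond 2 stroke at J2
bond 3 stroke at J1
bond 4 stroke at I1
bond 5 stroke at J3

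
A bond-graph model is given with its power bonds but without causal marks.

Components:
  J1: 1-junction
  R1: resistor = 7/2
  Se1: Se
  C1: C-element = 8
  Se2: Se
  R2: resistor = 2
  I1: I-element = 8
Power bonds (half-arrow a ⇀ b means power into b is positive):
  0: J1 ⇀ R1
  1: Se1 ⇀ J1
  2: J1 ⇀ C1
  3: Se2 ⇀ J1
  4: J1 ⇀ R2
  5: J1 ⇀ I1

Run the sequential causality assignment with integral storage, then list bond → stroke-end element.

β0 |J1
β1 |J1
β2 |J1
β3 |J1
β4 |J1
β5 |I1

b1 stroke at J1  (Se1 fixes effort; stroke away)
b3 stroke at J1  (Se2: effort source, stroke at far end)
b2 stroke at J1  (prefer integral on C1)
b5 stroke at I1  (prefer integral on I1)
b0 stroke at J1  (common-f at J1 fixed by 5)
b4 stroke at J1  (1-jn J1 has f-setter on 5)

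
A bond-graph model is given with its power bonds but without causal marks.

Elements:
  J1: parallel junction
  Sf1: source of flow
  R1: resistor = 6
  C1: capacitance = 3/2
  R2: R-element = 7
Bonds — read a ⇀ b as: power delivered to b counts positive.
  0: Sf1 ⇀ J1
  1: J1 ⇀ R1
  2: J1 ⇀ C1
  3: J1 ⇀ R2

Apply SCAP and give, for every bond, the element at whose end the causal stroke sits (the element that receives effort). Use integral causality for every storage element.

b0 |Sf1  (source Sf1 imposes f)
b2 |J1  (C1 outputs effort q/C1)
b1 |R1  (common-e at J1 fixed by 2)
b3 |R2  (common-e at J1 fixed by 2)

bond 0 →Sf1
bond 1 →R1
bond 2 →J1
bond 3 →R2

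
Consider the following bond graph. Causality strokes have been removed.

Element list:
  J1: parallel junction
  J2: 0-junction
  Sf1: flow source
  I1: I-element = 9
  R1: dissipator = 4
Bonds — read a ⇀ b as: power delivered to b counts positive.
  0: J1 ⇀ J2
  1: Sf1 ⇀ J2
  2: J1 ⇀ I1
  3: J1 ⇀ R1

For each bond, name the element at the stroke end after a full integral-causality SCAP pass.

β0 |J2
β1 |Sf1
β2 |I1
β3 |J1

bond 1 stroke at Sf1  (Sf1 (Sf) sets flow on bond)
bond 0 stroke at J2  (J2: last free bond brings effort in)
bond 2 stroke at I1  (I1 outputs flow p/I1)
bond 3 stroke at J1  (J1 needs exactly one e-in)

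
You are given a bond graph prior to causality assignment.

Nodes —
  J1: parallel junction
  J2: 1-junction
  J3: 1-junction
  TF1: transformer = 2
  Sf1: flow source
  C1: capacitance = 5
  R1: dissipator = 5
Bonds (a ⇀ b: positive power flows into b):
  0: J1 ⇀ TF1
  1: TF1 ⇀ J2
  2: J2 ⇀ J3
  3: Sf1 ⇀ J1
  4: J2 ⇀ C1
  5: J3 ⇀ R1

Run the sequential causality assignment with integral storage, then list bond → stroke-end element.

#3 →Sf1  (Sf1: flow source, stroke at near end)
#0 →J1  (J1 needs exactly one e-in)
#1 →TF1  (TF1 one-in-one-out from 0)
#2 →J2  (J2: bond 1 brought flow, rest push out)
#4 →J2  (J2: bond 1 brought flow, rest push out)
#5 →J3  (J3 flow already set via bond 2)

β0 stroke→J1
β1 stroke→TF1
β2 stroke→J2
β3 stroke→Sf1
β4 stroke→J2
β5 stroke→J3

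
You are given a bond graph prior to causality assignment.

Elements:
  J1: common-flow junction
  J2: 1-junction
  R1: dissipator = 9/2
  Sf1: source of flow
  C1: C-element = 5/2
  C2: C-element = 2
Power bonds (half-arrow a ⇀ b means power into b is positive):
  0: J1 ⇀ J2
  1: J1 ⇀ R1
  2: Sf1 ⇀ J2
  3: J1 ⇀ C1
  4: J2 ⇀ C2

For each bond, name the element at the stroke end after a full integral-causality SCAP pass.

bond 0 stroke→J2
bond 1 stroke→J1
bond 2 stroke→Sf1
bond 3 stroke→J1
bond 4 stroke→J2

#2 stroke→Sf1  (Sf1 fixes flow; stroke at Sf1)
#0 stroke→J2  (common-f at J2 fixed by 2)
#4 stroke→J2  (J2: bond 2 brought flow, rest push out)
#1 stroke→J1  (1-jn J1 has f-setter on 0)
#3 stroke→J1  (J1 flow already set via bond 0)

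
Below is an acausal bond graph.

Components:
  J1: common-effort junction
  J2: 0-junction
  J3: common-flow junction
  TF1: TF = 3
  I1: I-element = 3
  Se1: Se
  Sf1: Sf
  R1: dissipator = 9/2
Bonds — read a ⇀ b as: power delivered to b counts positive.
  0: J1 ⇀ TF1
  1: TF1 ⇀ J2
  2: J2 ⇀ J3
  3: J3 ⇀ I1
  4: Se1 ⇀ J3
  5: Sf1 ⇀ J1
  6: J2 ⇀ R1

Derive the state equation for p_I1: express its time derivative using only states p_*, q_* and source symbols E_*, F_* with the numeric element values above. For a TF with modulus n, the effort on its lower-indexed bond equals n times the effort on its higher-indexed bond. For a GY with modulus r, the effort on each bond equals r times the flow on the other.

dp_I1/dt = E_Se1 + 27*F_Sf1/2 - 3*p_I1/2

#4 stroke at J3  (source Se1 imposes e)
#5 stroke at Sf1  (Sf1: flow source, stroke at near end)
#0 stroke at J1  (only one effort-in slot at J1)
#1 stroke at TF1  (TF1: transformer flips bond 0)
#3 stroke at I1  (I1 outputs flow p/I1)
#2 stroke at J3  (1-jn J3 has f-setter on 3)
#6 stroke at J2  (closing 0-jn rule on J2)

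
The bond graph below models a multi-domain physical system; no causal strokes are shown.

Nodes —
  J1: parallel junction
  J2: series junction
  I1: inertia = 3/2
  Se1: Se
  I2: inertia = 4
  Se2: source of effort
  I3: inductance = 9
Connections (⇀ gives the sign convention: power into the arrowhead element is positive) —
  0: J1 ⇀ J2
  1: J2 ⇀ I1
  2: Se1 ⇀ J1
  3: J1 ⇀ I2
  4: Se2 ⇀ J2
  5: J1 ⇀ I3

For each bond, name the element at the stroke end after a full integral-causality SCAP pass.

b0 stroke→J2
b1 stroke→I1
b2 stroke→J1
b3 stroke→I2
b4 stroke→J2
b5 stroke→I3

b2 stroke→J1  (Se1: effort source, stroke at far end)
b4 stroke→J2  (source Se2 imposes e)
b0 stroke→J2  (common-e at J1 fixed by 2)
b3 stroke→I2  (common-e at J1 fixed by 2)
b5 stroke→I3  (0-jn J1 has e-setter on 2)
b1 stroke→I1  (J2: last free bond brings flow in)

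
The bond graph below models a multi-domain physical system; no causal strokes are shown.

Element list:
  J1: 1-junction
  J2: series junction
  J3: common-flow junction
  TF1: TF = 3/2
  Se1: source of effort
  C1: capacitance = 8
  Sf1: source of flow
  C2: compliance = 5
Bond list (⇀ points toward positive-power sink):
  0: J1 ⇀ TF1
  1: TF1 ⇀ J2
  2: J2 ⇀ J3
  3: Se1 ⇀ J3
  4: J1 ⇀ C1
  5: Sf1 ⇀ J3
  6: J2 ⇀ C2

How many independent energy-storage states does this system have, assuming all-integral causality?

bond 3 stroke at J3  (source Se1 imposes e)
bond 5 stroke at Sf1  (Sf1 fixes flow; stroke at Sf1)
bond 2 stroke at J3  (J3 flow already set via bond 5)
bond 1 stroke at J2  (1-jn J2 has f-setter on 2)
bond 6 stroke at J2  (common-f at J2 fixed by 2)
bond 0 stroke at TF1  (through TF1, causality passes straight; one stroke at TF1)
bond 4 stroke at J1  (J1 flow already set via bond 0)

2  (C1, C2 all integral)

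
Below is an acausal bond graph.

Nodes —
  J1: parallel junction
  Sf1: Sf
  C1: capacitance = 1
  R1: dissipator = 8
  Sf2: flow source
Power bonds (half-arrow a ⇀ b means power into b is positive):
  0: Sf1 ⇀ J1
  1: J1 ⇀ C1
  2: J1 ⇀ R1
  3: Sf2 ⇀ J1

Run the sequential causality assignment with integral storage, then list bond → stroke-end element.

bond 0 |Sf1  (Sf1: flow source, stroke at near end)
bond 3 |Sf2  (source Sf2 imposes f)
bond 1 |J1  (C1 integral (e out))
bond 2 |R1  (J1 effort already set via bond 1)

β0 stroke→Sf1
β1 stroke→J1
β2 stroke→R1
β3 stroke→Sf2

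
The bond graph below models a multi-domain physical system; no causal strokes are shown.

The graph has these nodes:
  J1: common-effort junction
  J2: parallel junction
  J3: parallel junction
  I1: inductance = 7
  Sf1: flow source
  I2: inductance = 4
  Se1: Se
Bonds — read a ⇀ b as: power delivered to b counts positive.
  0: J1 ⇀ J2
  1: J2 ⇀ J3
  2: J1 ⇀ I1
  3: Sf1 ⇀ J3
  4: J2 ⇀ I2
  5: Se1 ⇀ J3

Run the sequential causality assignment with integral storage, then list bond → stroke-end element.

β0 |J1
β1 |J2
β2 |I1
β3 |Sf1
β4 |I2
β5 |J3

b3 stroke→Sf1  (Sf1 fixes flow; stroke at Sf1)
b5 stroke→J3  (Se1: effort source, stroke at far end)
b1 stroke→J2  (J3 effort already set via bond 5)
b0 stroke→J1  (common-e at J2 fixed by 1)
b4 stroke→I2  (J2 effort already set via bond 1)
b2 stroke→I1  (J1 effort already set via bond 0)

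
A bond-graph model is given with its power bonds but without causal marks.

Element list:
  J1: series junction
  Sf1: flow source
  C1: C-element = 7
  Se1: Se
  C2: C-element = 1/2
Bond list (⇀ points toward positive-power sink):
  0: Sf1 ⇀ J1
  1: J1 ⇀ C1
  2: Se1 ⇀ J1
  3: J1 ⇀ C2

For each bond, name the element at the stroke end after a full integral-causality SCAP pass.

β0 stroke→Sf1
β1 stroke→J1
β2 stroke→J1
β3 stroke→J1

β0 →Sf1  (Sf1 (Sf) sets flow on bond)
β2 →J1  (source Se1 imposes e)
β1 →J1  (1-jn J1 has f-setter on 0)
β3 →J1  (common-f at J1 fixed by 0)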